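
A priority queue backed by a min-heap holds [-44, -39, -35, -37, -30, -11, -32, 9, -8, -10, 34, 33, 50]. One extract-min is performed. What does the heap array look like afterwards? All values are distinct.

[-39, -37, -35, -8, -30, -11, -32, 9, 50, -10, 34, 33]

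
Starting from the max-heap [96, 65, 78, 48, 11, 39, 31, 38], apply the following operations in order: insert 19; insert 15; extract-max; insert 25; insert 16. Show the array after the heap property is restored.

insert 19:
  append 19 at index 8 → [96, 65, 78, 48, 11, 39, 31, 38, 19] (no swap needed)
insert 15:
  append 15 at index 9 → [96, 65, 78, 48, 11, 39, 31, 38, 19, 15]
  15 > parent 11 at index 4, swap → [96, 65, 78, 48, 15, 39, 31, 38, 19, 11]
extract-max → returns 96:
  remove root 96; move last element 11 to root → [11, 65, 78, 48, 15, 39, 31, 38, 19]
  11 vs larger child 78 at index 2, swap → [78, 65, 11, 48, 15, 39, 31, 38, 19]
  11 vs larger child 39 at index 5, swap → [78, 65, 39, 48, 15, 11, 31, 38, 19]
insert 25:
  append 25 at index 9 → [78, 65, 39, 48, 15, 11, 31, 38, 19, 25]
  25 > parent 15 at index 4, swap → [78, 65, 39, 48, 25, 11, 31, 38, 19, 15]
insert 16:
  append 16 at index 10 → [78, 65, 39, 48, 25, 11, 31, 38, 19, 15, 16] (no swap needed)

[78, 65, 39, 48, 25, 11, 31, 38, 19, 15, 16]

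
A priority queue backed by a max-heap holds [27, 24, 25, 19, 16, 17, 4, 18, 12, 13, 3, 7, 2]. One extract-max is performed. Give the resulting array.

remove root 27; move last element 2 to root → [2, 24, 25, 19, 16, 17, 4, 18, 12, 13, 3, 7]
2 vs larger child 25 at index 2, swap → [25, 24, 2, 19, 16, 17, 4, 18, 12, 13, 3, 7]
2 vs larger child 17 at index 5, swap → [25, 24, 17, 19, 16, 2, 4, 18, 12, 13, 3, 7]
2 vs only child 7 at index 11, swap → [25, 24, 17, 19, 16, 7, 4, 18, 12, 13, 3, 2]

[25, 24, 17, 19, 16, 7, 4, 18, 12, 13, 3, 2]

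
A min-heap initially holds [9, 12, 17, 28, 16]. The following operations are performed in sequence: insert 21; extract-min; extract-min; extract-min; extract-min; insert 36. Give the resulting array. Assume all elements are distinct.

[21, 28, 36]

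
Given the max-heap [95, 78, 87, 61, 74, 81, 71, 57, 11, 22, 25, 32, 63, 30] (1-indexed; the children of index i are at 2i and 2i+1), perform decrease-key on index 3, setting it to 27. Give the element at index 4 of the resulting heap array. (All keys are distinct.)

61

set index 3 from 87 to 27 → [95, 78, 27, 61, 74, 81, 71, 57, 11, 22, 25, 32, 63, 30]
27 vs larger child 81 at index 6, swap → [95, 78, 81, 61, 74, 27, 71, 57, 11, 22, 25, 32, 63, 30]
27 vs larger child 63 at index 13, swap → [95, 78, 81, 61, 74, 63, 71, 57, 11, 22, 25, 32, 27, 30]
resulting array: [95, 78, 81, 61, 74, 63, 71, 57, 11, 22, 25, 32, 27, 30]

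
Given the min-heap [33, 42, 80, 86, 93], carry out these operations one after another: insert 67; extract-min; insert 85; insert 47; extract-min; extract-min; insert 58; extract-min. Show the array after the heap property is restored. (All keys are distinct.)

[67, 80, 85, 86, 93]

insert 67:
  append 67 at index 5 → [33, 42, 80, 86, 93, 67]
  67 < parent 80 at index 2, swap → [33, 42, 67, 86, 93, 80]
extract-min → returns 33:
  remove root 33; move last element 80 to root → [80, 42, 67, 86, 93]
  80 vs smaller child 42 at index 1, swap → [42, 80, 67, 86, 93]
insert 85:
  append 85 at index 5 → [42, 80, 67, 86, 93, 85] (no swap needed)
insert 47:
  append 47 at index 6 → [42, 80, 67, 86, 93, 85, 47]
  47 < parent 67 at index 2, swap → [42, 80, 47, 86, 93, 85, 67]
extract-min → returns 42:
  remove root 42; move last element 67 to root → [67, 80, 47, 86, 93, 85]
  67 vs smaller child 47 at index 2, swap → [47, 80, 67, 86, 93, 85]
extract-min → returns 47:
  remove root 47; move last element 85 to root → [85, 80, 67, 86, 93]
  85 vs smaller child 67 at index 2, swap → [67, 80, 85, 86, 93]
insert 58:
  append 58 at index 5 → [67, 80, 85, 86, 93, 58]
  58 < parent 85 at index 2, swap → [67, 80, 58, 86, 93, 85]
  58 < parent 67 at index 0, swap → [58, 80, 67, 86, 93, 85]
extract-min → returns 58:
  remove root 58; move last element 85 to root → [85, 80, 67, 86, 93]
  85 vs smaller child 67 at index 2, swap → [67, 80, 85, 86, 93]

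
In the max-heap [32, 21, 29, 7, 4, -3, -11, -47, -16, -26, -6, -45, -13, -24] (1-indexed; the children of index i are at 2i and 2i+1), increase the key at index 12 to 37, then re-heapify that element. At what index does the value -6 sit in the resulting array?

set index 12 from -45 to 37 → [32, 21, 29, 7, 4, -3, -11, -47, -16, -26, -6, 37, -13, -24]
37 > parent -3 at index 6, swap → [32, 21, 29, 7, 4, 37, -11, -47, -16, -26, -6, -3, -13, -24]
37 > parent 29 at index 3, swap → [32, 21, 37, 7, 4, 29, -11, -47, -16, -26, -6, -3, -13, -24]
37 > parent 32 at index 1, swap → [37, 21, 32, 7, 4, 29, -11, -47, -16, -26, -6, -3, -13, -24]
resulting array: [37, 21, 32, 7, 4, 29, -11, -47, -16, -26, -6, -3, -13, -24]

11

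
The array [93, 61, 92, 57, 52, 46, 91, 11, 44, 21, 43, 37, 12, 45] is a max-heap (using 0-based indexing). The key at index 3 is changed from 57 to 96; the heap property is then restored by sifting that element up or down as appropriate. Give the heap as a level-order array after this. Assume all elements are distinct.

[96, 93, 92, 61, 52, 46, 91, 11, 44, 21, 43, 37, 12, 45]

set index 3 from 57 to 96 → [93, 61, 92, 96, 52, 46, 91, 11, 44, 21, 43, 37, 12, 45]
96 > parent 61 at index 1, swap → [93, 96, 92, 61, 52, 46, 91, 11, 44, 21, 43, 37, 12, 45]
96 > parent 93 at index 0, swap → [96, 93, 92, 61, 52, 46, 91, 11, 44, 21, 43, 37, 12, 45]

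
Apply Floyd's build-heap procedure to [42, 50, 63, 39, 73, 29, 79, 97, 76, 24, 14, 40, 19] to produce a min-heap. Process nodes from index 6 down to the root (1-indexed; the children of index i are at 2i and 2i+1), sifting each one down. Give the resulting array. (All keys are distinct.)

[14, 24, 19, 39, 42, 29, 79, 97, 76, 50, 73, 40, 63]

sift down from index 6:
  29 vs smaller child 19 at index 13, swap → [42, 50, 63, 39, 73, 19, 79, 97, 76, 24, 14, 40, 29]
sift down from index 5:
  73 vs smaller child 14 at index 11, swap → [42, 50, 63, 39, 14, 19, 79, 97, 76, 24, 73, 40, 29]
sift down from index 4: already satisfies heap property
sift down from index 3:
  63 vs smaller child 19 at index 6, swap → [42, 50, 19, 39, 14, 63, 79, 97, 76, 24, 73, 40, 29]
  63 vs smaller child 29 at index 13, swap → [42, 50, 19, 39, 14, 29, 79, 97, 76, 24, 73, 40, 63]
sift down from index 2:
  50 vs smaller child 14 at index 5, swap → [42, 14, 19, 39, 50, 29, 79, 97, 76, 24, 73, 40, 63]
  50 vs smaller child 24 at index 10, swap → [42, 14, 19, 39, 24, 29, 79, 97, 76, 50, 73, 40, 63]
sift down from index 1:
  42 vs smaller child 14 at index 2, swap → [14, 42, 19, 39, 24, 29, 79, 97, 76, 50, 73, 40, 63]
  42 vs smaller child 24 at index 5, swap → [14, 24, 19, 39, 42, 29, 79, 97, 76, 50, 73, 40, 63]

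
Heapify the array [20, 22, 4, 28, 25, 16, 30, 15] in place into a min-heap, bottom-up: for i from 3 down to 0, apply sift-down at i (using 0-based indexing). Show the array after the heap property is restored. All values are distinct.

[4, 15, 16, 22, 25, 20, 30, 28]

sift down from index 3:
  28 vs only child 15 at index 7, swap → [20, 22, 4, 15, 25, 16, 30, 28]
sift down from index 2: already satisfies heap property
sift down from index 1:
  22 vs smaller child 15 at index 3, swap → [20, 15, 4, 22, 25, 16, 30, 28]
sift down from index 0:
  20 vs smaller child 4 at index 2, swap → [4, 15, 20, 22, 25, 16, 30, 28]
  20 vs smaller child 16 at index 5, swap → [4, 15, 16, 22, 25, 20, 30, 28]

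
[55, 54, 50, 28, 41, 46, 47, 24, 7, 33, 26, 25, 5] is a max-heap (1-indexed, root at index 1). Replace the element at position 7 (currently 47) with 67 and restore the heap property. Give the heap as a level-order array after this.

[67, 54, 55, 28, 41, 46, 50, 24, 7, 33, 26, 25, 5]

set index 7 from 47 to 67 → [55, 54, 50, 28, 41, 46, 67, 24, 7, 33, 26, 25, 5]
67 > parent 50 at index 3, swap → [55, 54, 67, 28, 41, 46, 50, 24, 7, 33, 26, 25, 5]
67 > parent 55 at index 1, swap → [67, 54, 55, 28, 41, 46, 50, 24, 7, 33, 26, 25, 5]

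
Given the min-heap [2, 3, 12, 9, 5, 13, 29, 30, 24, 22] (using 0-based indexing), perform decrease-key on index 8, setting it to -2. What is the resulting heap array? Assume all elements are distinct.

[-2, 2, 12, 3, 5, 13, 29, 30, 9, 22]

set index 8 from 24 to -2 → [2, 3, 12, 9, 5, 13, 29, 30, -2, 22]
-2 < parent 9 at index 3, swap → [2, 3, 12, -2, 5, 13, 29, 30, 9, 22]
-2 < parent 3 at index 1, swap → [2, -2, 12, 3, 5, 13, 29, 30, 9, 22]
-2 < parent 2 at index 0, swap → [-2, 2, 12, 3, 5, 13, 29, 30, 9, 22]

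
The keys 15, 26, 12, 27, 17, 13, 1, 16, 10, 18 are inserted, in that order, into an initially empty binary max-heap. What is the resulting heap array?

[27, 26, 13, 16, 18, 12, 1, 15, 10, 17]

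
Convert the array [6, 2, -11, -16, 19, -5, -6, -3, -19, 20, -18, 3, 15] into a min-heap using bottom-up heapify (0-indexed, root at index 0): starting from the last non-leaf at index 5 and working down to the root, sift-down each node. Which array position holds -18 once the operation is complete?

sift down from index 5: already satisfies heap property
sift down from index 4:
  19 vs smaller child -18 at index 10, swap → [6, 2, -11, -16, -18, -5, -6, -3, -19, 20, 19, 3, 15]
sift down from index 3:
  -16 vs smaller child -19 at index 8, swap → [6, 2, -11, -19, -18, -5, -6, -3, -16, 20, 19, 3, 15]
sift down from index 2: already satisfies heap property
sift down from index 1:
  2 vs smaller child -19 at index 3, swap → [6, -19, -11, 2, -18, -5, -6, -3, -16, 20, 19, 3, 15]
  2 vs smaller child -16 at index 8, swap → [6, -19, -11, -16, -18, -5, -6, -3, 2, 20, 19, 3, 15]
sift down from index 0:
  6 vs smaller child -19 at index 1, swap → [-19, 6, -11, -16, -18, -5, -6, -3, 2, 20, 19, 3, 15]
  6 vs smaller child -18 at index 4, swap → [-19, -18, -11, -16, 6, -5, -6, -3, 2, 20, 19, 3, 15]
resulting array: [-19, -18, -11, -16, 6, -5, -6, -3, 2, 20, 19, 3, 15]

1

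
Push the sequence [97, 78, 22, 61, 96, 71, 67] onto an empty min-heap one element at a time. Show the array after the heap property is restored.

Insert 97:
  append 97 at index 0 → [97] (no swap needed)
Insert 78:
  append 78 at index 1 → [97, 78]
  78 < parent 97 at index 0, swap → [78, 97]
Insert 22:
  append 22 at index 2 → [78, 97, 22]
  22 < parent 78 at index 0, swap → [22, 97, 78]
Insert 61:
  append 61 at index 3 → [22, 97, 78, 61]
  61 < parent 97 at index 1, swap → [22, 61, 78, 97]
Insert 96:
  append 96 at index 4 → [22, 61, 78, 97, 96] (no swap needed)
Insert 71:
  append 71 at index 5 → [22, 61, 78, 97, 96, 71]
  71 < parent 78 at index 2, swap → [22, 61, 71, 97, 96, 78]
Insert 67:
  append 67 at index 6 → [22, 61, 71, 97, 96, 78, 67]
  67 < parent 71 at index 2, swap → [22, 61, 67, 97, 96, 78, 71]

[22, 61, 67, 97, 96, 78, 71]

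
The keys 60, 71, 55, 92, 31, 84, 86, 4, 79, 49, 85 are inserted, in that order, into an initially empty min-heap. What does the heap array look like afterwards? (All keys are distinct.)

[4, 31, 60, 55, 49, 84, 86, 92, 79, 71, 85]

Insert 60:
  append 60 at index 0 → [60] (no swap needed)
Insert 71:
  append 71 at index 1 → [60, 71] (no swap needed)
Insert 55:
  append 55 at index 2 → [60, 71, 55]
  55 < parent 60 at index 0, swap → [55, 71, 60]
Insert 92:
  append 92 at index 3 → [55, 71, 60, 92] (no swap needed)
Insert 31:
  append 31 at index 4 → [55, 71, 60, 92, 31]
  31 < parent 71 at index 1, swap → [55, 31, 60, 92, 71]
  31 < parent 55 at index 0, swap → [31, 55, 60, 92, 71]
Insert 84:
  append 84 at index 5 → [31, 55, 60, 92, 71, 84] (no swap needed)
Insert 86:
  append 86 at index 6 → [31, 55, 60, 92, 71, 84, 86] (no swap needed)
Insert 4:
  append 4 at index 7 → [31, 55, 60, 92, 71, 84, 86, 4]
  4 < parent 92 at index 3, swap → [31, 55, 60, 4, 71, 84, 86, 92]
  4 < parent 55 at index 1, swap → [31, 4, 60, 55, 71, 84, 86, 92]
  4 < parent 31 at index 0, swap → [4, 31, 60, 55, 71, 84, 86, 92]
Insert 79:
  append 79 at index 8 → [4, 31, 60, 55, 71, 84, 86, 92, 79] (no swap needed)
Insert 49:
  append 49 at index 9 → [4, 31, 60, 55, 71, 84, 86, 92, 79, 49]
  49 < parent 71 at index 4, swap → [4, 31, 60, 55, 49, 84, 86, 92, 79, 71]
Insert 85:
  append 85 at index 10 → [4, 31, 60, 55, 49, 84, 86, 92, 79, 71, 85] (no swap needed)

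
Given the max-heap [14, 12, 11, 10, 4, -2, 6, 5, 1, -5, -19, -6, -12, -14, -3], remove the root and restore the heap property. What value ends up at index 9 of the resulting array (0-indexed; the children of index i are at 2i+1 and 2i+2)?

-5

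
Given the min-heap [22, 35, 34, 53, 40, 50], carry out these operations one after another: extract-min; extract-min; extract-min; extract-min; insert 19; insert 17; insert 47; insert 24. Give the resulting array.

[17, 19, 24, 53, 47, 50]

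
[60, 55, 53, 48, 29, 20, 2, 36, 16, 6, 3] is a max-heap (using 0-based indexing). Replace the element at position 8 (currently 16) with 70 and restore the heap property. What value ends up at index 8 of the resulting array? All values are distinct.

set index 8 from 16 to 70 → [60, 55, 53, 48, 29, 20, 2, 36, 70, 6, 3]
70 > parent 48 at index 3, swap → [60, 55, 53, 70, 29, 20, 2, 36, 48, 6, 3]
70 > parent 55 at index 1, swap → [60, 70, 53, 55, 29, 20, 2, 36, 48, 6, 3]
70 > parent 60 at index 0, swap → [70, 60, 53, 55, 29, 20, 2, 36, 48, 6, 3]
resulting array: [70, 60, 53, 55, 29, 20, 2, 36, 48, 6, 3]

48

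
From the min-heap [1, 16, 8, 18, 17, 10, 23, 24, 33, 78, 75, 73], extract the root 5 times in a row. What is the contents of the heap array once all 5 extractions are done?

[18, 24, 23, 33, 78, 73, 75]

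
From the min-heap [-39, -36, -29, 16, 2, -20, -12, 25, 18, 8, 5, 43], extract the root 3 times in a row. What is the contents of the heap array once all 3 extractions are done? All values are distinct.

[-20, 2, -12, 16, 5, 43, 8, 25, 18]

extract-min #1 returns -39:
  remove root -39; move last element 43 to root → [43, -36, -29, 16, 2, -20, -12, 25, 18, 8, 5]
  43 vs smaller child -36 at index 1, swap → [-36, 43, -29, 16, 2, -20, -12, 25, 18, 8, 5]
  43 vs smaller child 2 at index 4, swap → [-36, 2, -29, 16, 43, -20, -12, 25, 18, 8, 5]
  43 vs smaller child 5 at index 10, swap → [-36, 2, -29, 16, 5, -20, -12, 25, 18, 8, 43]
extract-min #2 returns -36:
  remove root -36; move last element 43 to root → [43, 2, -29, 16, 5, -20, -12, 25, 18, 8]
  43 vs smaller child -29 at index 2, swap → [-29, 2, 43, 16, 5, -20, -12, 25, 18, 8]
  43 vs smaller child -20 at index 5, swap → [-29, 2, -20, 16, 5, 43, -12, 25, 18, 8]
extract-min #3 returns -29:
  remove root -29; move last element 8 to root → [8, 2, -20, 16, 5, 43, -12, 25, 18]
  8 vs smaller child -20 at index 2, swap → [-20, 2, 8, 16, 5, 43, -12, 25, 18]
  8 vs smaller child -12 at index 6, swap → [-20, 2, -12, 16, 5, 43, 8, 25, 18]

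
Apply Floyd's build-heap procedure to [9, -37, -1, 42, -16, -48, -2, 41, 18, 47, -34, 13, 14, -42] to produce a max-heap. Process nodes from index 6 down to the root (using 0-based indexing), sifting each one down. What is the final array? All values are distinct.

[47, 42, 14, 41, -16, 13, -2, 9, 18, -37, -34, -1, -48, -42]

sift down from index 6: already satisfies heap property
sift down from index 5:
  -48 vs larger child 14 at index 12, swap → [9, -37, -1, 42, -16, 14, -2, 41, 18, 47, -34, 13, -48, -42]
sift down from index 4:
  -16 vs larger child 47 at index 9, swap → [9, -37, -1, 42, 47, 14, -2, 41, 18, -16, -34, 13, -48, -42]
sift down from index 3: already satisfies heap property
sift down from index 2:
  -1 vs larger child 14 at index 5, swap → [9, -37, 14, 42, 47, -1, -2, 41, 18, -16, -34, 13, -48, -42]
  -1 vs larger child 13 at index 11, swap → [9, -37, 14, 42, 47, 13, -2, 41, 18, -16, -34, -1, -48, -42]
sift down from index 1:
  -37 vs larger child 47 at index 4, swap → [9, 47, 14, 42, -37, 13, -2, 41, 18, -16, -34, -1, -48, -42]
  -37 vs larger child -16 at index 9, swap → [9, 47, 14, 42, -16, 13, -2, 41, 18, -37, -34, -1, -48, -42]
sift down from index 0:
  9 vs larger child 47 at index 1, swap → [47, 9, 14, 42, -16, 13, -2, 41, 18, -37, -34, -1, -48, -42]
  9 vs larger child 42 at index 3, swap → [47, 42, 14, 9, -16, 13, -2, 41, 18, -37, -34, -1, -48, -42]
  9 vs larger child 41 at index 7, swap → [47, 42, 14, 41, -16, 13, -2, 9, 18, -37, -34, -1, -48, -42]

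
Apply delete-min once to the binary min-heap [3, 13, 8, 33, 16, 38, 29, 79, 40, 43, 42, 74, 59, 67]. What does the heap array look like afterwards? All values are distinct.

remove root 3; move last element 67 to root → [67, 13, 8, 33, 16, 38, 29, 79, 40, 43, 42, 74, 59]
67 vs smaller child 8 at index 2, swap → [8, 13, 67, 33, 16, 38, 29, 79, 40, 43, 42, 74, 59]
67 vs smaller child 29 at index 6, swap → [8, 13, 29, 33, 16, 38, 67, 79, 40, 43, 42, 74, 59]

[8, 13, 29, 33, 16, 38, 67, 79, 40, 43, 42, 74, 59]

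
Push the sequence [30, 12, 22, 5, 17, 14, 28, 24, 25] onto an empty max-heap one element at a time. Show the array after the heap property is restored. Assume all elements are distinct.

[30, 25, 28, 24, 12, 14, 22, 5, 17]

Insert 30:
  append 30 at index 0 → [30] (no swap needed)
Insert 12:
  append 12 at index 1 → [30, 12] (no swap needed)
Insert 22:
  append 22 at index 2 → [30, 12, 22] (no swap needed)
Insert 5:
  append 5 at index 3 → [30, 12, 22, 5] (no swap needed)
Insert 17:
  append 17 at index 4 → [30, 12, 22, 5, 17]
  17 > parent 12 at index 1, swap → [30, 17, 22, 5, 12]
Insert 14:
  append 14 at index 5 → [30, 17, 22, 5, 12, 14] (no swap needed)
Insert 28:
  append 28 at index 6 → [30, 17, 22, 5, 12, 14, 28]
  28 > parent 22 at index 2, swap → [30, 17, 28, 5, 12, 14, 22]
Insert 24:
  append 24 at index 7 → [30, 17, 28, 5, 12, 14, 22, 24]
  24 > parent 5 at index 3, swap → [30, 17, 28, 24, 12, 14, 22, 5]
  24 > parent 17 at index 1, swap → [30, 24, 28, 17, 12, 14, 22, 5]
Insert 25:
  append 25 at index 8 → [30, 24, 28, 17, 12, 14, 22, 5, 25]
  25 > parent 17 at index 3, swap → [30, 24, 28, 25, 12, 14, 22, 5, 17]
  25 > parent 24 at index 1, swap → [30, 25, 28, 24, 12, 14, 22, 5, 17]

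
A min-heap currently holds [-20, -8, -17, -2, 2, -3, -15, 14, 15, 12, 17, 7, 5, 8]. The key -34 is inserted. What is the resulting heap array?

[-34, -8, -20, -2, 2, -3, -17, 14, 15, 12, 17, 7, 5, 8, -15]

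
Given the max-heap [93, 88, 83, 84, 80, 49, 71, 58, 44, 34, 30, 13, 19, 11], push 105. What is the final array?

[105, 88, 93, 84, 80, 49, 83, 58, 44, 34, 30, 13, 19, 11, 71]

append 105 at index 14 → [93, 88, 83, 84, 80, 49, 71, 58, 44, 34, 30, 13, 19, 11, 105]
105 > parent 71 at index 6, swap → [93, 88, 83, 84, 80, 49, 105, 58, 44, 34, 30, 13, 19, 11, 71]
105 > parent 83 at index 2, swap → [93, 88, 105, 84, 80, 49, 83, 58, 44, 34, 30, 13, 19, 11, 71]
105 > parent 93 at index 0, swap → [105, 88, 93, 84, 80, 49, 83, 58, 44, 34, 30, 13, 19, 11, 71]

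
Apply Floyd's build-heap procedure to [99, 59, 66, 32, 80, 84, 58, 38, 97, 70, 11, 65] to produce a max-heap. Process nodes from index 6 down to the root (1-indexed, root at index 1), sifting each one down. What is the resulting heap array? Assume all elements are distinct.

[99, 97, 84, 59, 80, 66, 58, 38, 32, 70, 11, 65]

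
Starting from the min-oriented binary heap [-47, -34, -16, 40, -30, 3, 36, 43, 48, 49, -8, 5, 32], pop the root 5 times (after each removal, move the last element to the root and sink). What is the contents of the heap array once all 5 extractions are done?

[3, 5, 32, 40, 49, 48, 36, 43]

extract-min #1 returns -47:
  remove root -47; move last element 32 to root → [32, -34, -16, 40, -30, 3, 36, 43, 48, 49, -8, 5]
  32 vs smaller child -34 at index 1, swap → [-34, 32, -16, 40, -30, 3, 36, 43, 48, 49, -8, 5]
  32 vs smaller child -30 at index 4, swap → [-34, -30, -16, 40, 32, 3, 36, 43, 48, 49, -8, 5]
  32 vs smaller child -8 at index 10, swap → [-34, -30, -16, 40, -8, 3, 36, 43, 48, 49, 32, 5]
extract-min #2 returns -34:
  remove root -34; move last element 5 to root → [5, -30, -16, 40, -8, 3, 36, 43, 48, 49, 32]
  5 vs smaller child -30 at index 1, swap → [-30, 5, -16, 40, -8, 3, 36, 43, 48, 49, 32]
  5 vs smaller child -8 at index 4, swap → [-30, -8, -16, 40, 5, 3, 36, 43, 48, 49, 32]
extract-min #3 returns -30:
  remove root -30; move last element 32 to root → [32, -8, -16, 40, 5, 3, 36, 43, 48, 49]
  32 vs smaller child -16 at index 2, swap → [-16, -8, 32, 40, 5, 3, 36, 43, 48, 49]
  32 vs smaller child 3 at index 5, swap → [-16, -8, 3, 40, 5, 32, 36, 43, 48, 49]
extract-min #4 returns -16:
  remove root -16; move last element 49 to root → [49, -8, 3, 40, 5, 32, 36, 43, 48]
  49 vs smaller child -8 at index 1, swap → [-8, 49, 3, 40, 5, 32, 36, 43, 48]
  49 vs smaller child 5 at index 4, swap → [-8, 5, 3, 40, 49, 32, 36, 43, 48]
extract-min #5 returns -8:
  remove root -8; move last element 48 to root → [48, 5, 3, 40, 49, 32, 36, 43]
  48 vs smaller child 3 at index 2, swap → [3, 5, 48, 40, 49, 32, 36, 43]
  48 vs smaller child 32 at index 5, swap → [3, 5, 32, 40, 49, 48, 36, 43]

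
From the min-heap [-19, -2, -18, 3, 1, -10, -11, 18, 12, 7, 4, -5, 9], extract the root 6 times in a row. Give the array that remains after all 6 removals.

extract-min #1 returns -19:
  remove root -19; move last element 9 to root → [9, -2, -18, 3, 1, -10, -11, 18, 12, 7, 4, -5]
  9 vs smaller child -18 at index 2, swap → [-18, -2, 9, 3, 1, -10, -11, 18, 12, 7, 4, -5]
  9 vs smaller child -11 at index 6, swap → [-18, -2, -11, 3, 1, -10, 9, 18, 12, 7, 4, -5]
extract-min #2 returns -18:
  remove root -18; move last element -5 to root → [-5, -2, -11, 3, 1, -10, 9, 18, 12, 7, 4]
  -5 vs smaller child -11 at index 2, swap → [-11, -2, -5, 3, 1, -10, 9, 18, 12, 7, 4]
  -5 vs smaller child -10 at index 5, swap → [-11, -2, -10, 3, 1, -5, 9, 18, 12, 7, 4]
extract-min #3 returns -11:
  remove root -11; move last element 4 to root → [4, -2, -10, 3, 1, -5, 9, 18, 12, 7]
  4 vs smaller child -10 at index 2, swap → [-10, -2, 4, 3, 1, -5, 9, 18, 12, 7]
  4 vs smaller child -5 at index 5, swap → [-10, -2, -5, 3, 1, 4, 9, 18, 12, 7]
extract-min #4 returns -10:
  remove root -10; move last element 7 to root → [7, -2, -5, 3, 1, 4, 9, 18, 12]
  7 vs smaller child -5 at index 2, swap → [-5, -2, 7, 3, 1, 4, 9, 18, 12]
  7 vs smaller child 4 at index 5, swap → [-5, -2, 4, 3, 1, 7, 9, 18, 12]
extract-min #5 returns -5:
  remove root -5; move last element 12 to root → [12, -2, 4, 3, 1, 7, 9, 18]
  12 vs smaller child -2 at index 1, swap → [-2, 12, 4, 3, 1, 7, 9, 18]
  12 vs smaller child 1 at index 4, swap → [-2, 1, 4, 3, 12, 7, 9, 18]
extract-min #6 returns -2:
  remove root -2; move last element 18 to root → [18, 1, 4, 3, 12, 7, 9]
  18 vs smaller child 1 at index 1, swap → [1, 18, 4, 3, 12, 7, 9]
  18 vs smaller child 3 at index 3, swap → [1, 3, 4, 18, 12, 7, 9]

[1, 3, 4, 18, 12, 7, 9]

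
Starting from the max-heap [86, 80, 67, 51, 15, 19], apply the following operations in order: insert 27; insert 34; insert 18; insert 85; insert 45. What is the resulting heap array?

insert 27:
  append 27 at index 6 → [86, 80, 67, 51, 15, 19, 27] (no swap needed)
insert 34:
  append 34 at index 7 → [86, 80, 67, 51, 15, 19, 27, 34] (no swap needed)
insert 18:
  append 18 at index 8 → [86, 80, 67, 51, 15, 19, 27, 34, 18] (no swap needed)
insert 85:
  append 85 at index 9 → [86, 80, 67, 51, 15, 19, 27, 34, 18, 85]
  85 > parent 15 at index 4, swap → [86, 80, 67, 51, 85, 19, 27, 34, 18, 15]
  85 > parent 80 at index 1, swap → [86, 85, 67, 51, 80, 19, 27, 34, 18, 15]
insert 45:
  append 45 at index 10 → [86, 85, 67, 51, 80, 19, 27, 34, 18, 15, 45] (no swap needed)

[86, 85, 67, 51, 80, 19, 27, 34, 18, 15, 45]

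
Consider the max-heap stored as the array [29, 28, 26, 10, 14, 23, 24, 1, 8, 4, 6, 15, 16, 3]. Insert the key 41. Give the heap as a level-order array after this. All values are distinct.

append 41 at index 14 → [29, 28, 26, 10, 14, 23, 24, 1, 8, 4, 6, 15, 16, 3, 41]
41 > parent 24 at index 6, swap → [29, 28, 26, 10, 14, 23, 41, 1, 8, 4, 6, 15, 16, 3, 24]
41 > parent 26 at index 2, swap → [29, 28, 41, 10, 14, 23, 26, 1, 8, 4, 6, 15, 16, 3, 24]
41 > parent 29 at index 0, swap → [41, 28, 29, 10, 14, 23, 26, 1, 8, 4, 6, 15, 16, 3, 24]

[41, 28, 29, 10, 14, 23, 26, 1, 8, 4, 6, 15, 16, 3, 24]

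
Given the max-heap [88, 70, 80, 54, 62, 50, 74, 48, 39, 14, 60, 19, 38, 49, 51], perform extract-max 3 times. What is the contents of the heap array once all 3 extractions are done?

[70, 62, 51, 54, 60, 50, 49, 48, 39, 14, 38, 19]

extract-max #1 returns 88:
  remove root 88; move last element 51 to root → [51, 70, 80, 54, 62, 50, 74, 48, 39, 14, 60, 19, 38, 49]
  51 vs larger child 80 at index 2, swap → [80, 70, 51, 54, 62, 50, 74, 48, 39, 14, 60, 19, 38, 49]
  51 vs larger child 74 at index 6, swap → [80, 70, 74, 54, 62, 50, 51, 48, 39, 14, 60, 19, 38, 49]
extract-max #2 returns 80:
  remove root 80; move last element 49 to root → [49, 70, 74, 54, 62, 50, 51, 48, 39, 14, 60, 19, 38]
  49 vs larger child 74 at index 2, swap → [74, 70, 49, 54, 62, 50, 51, 48, 39, 14, 60, 19, 38]
  49 vs larger child 51 at index 6, swap → [74, 70, 51, 54, 62, 50, 49, 48, 39, 14, 60, 19, 38]
extract-max #3 returns 74:
  remove root 74; move last element 38 to root → [38, 70, 51, 54, 62, 50, 49, 48, 39, 14, 60, 19]
  38 vs larger child 70 at index 1, swap → [70, 38, 51, 54, 62, 50, 49, 48, 39, 14, 60, 19]
  38 vs larger child 62 at index 4, swap → [70, 62, 51, 54, 38, 50, 49, 48, 39, 14, 60, 19]
  38 vs larger child 60 at index 10, swap → [70, 62, 51, 54, 60, 50, 49, 48, 39, 14, 38, 19]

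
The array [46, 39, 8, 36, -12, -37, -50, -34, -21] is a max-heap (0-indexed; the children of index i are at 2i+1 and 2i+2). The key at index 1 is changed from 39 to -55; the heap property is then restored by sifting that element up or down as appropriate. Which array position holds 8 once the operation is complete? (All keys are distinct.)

2

set index 1 from 39 to -55 → [46, -55, 8, 36, -12, -37, -50, -34, -21]
-55 vs larger child 36 at index 3, swap → [46, 36, 8, -55, -12, -37, -50, -34, -21]
-55 vs larger child -21 at index 8, swap → [46, 36, 8, -21, -12, -37, -50, -34, -55]
resulting array: [46, 36, 8, -21, -12, -37, -50, -34, -55]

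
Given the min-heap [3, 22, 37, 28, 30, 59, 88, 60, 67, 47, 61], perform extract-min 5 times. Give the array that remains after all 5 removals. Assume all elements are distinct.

[47, 60, 59, 88, 67, 61]

extract-min #1 returns 3:
  remove root 3; move last element 61 to root → [61, 22, 37, 28, 30, 59, 88, 60, 67, 47]
  61 vs smaller child 22 at index 1, swap → [22, 61, 37, 28, 30, 59, 88, 60, 67, 47]
  61 vs smaller child 28 at index 3, swap → [22, 28, 37, 61, 30, 59, 88, 60, 67, 47]
  61 vs smaller child 60 at index 7, swap → [22, 28, 37, 60, 30, 59, 88, 61, 67, 47]
extract-min #2 returns 22:
  remove root 22; move last element 47 to root → [47, 28, 37, 60, 30, 59, 88, 61, 67]
  47 vs smaller child 28 at index 1, swap → [28, 47, 37, 60, 30, 59, 88, 61, 67]
  47 vs smaller child 30 at index 4, swap → [28, 30, 37, 60, 47, 59, 88, 61, 67]
extract-min #3 returns 28:
  remove root 28; move last element 67 to root → [67, 30, 37, 60, 47, 59, 88, 61]
  67 vs smaller child 30 at index 1, swap → [30, 67, 37, 60, 47, 59, 88, 61]
  67 vs smaller child 47 at index 4, swap → [30, 47, 37, 60, 67, 59, 88, 61]
extract-min #4 returns 30:
  remove root 30; move last element 61 to root → [61, 47, 37, 60, 67, 59, 88]
  61 vs smaller child 37 at index 2, swap → [37, 47, 61, 60, 67, 59, 88]
  61 vs smaller child 59 at index 5, swap → [37, 47, 59, 60, 67, 61, 88]
extract-min #5 returns 37:
  remove root 37; move last element 88 to root → [88, 47, 59, 60, 67, 61]
  88 vs smaller child 47 at index 1, swap → [47, 88, 59, 60, 67, 61]
  88 vs smaller child 60 at index 3, swap → [47, 60, 59, 88, 67, 61]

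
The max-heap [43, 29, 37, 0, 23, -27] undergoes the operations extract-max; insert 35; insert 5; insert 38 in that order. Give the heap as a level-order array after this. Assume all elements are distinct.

extract-max → returns 43:
  remove root 43; move last element -27 to root → [-27, 29, 37, 0, 23]
  -27 vs larger child 37 at index 2, swap → [37, 29, -27, 0, 23]
insert 35:
  append 35 at index 5 → [37, 29, -27, 0, 23, 35]
  35 > parent -27 at index 2, swap → [37, 29, 35, 0, 23, -27]
insert 5:
  append 5 at index 6 → [37, 29, 35, 0, 23, -27, 5] (no swap needed)
insert 38:
  append 38 at index 7 → [37, 29, 35, 0, 23, -27, 5, 38]
  38 > parent 0 at index 3, swap → [37, 29, 35, 38, 23, -27, 5, 0]
  38 > parent 29 at index 1, swap → [37, 38, 35, 29, 23, -27, 5, 0]
  38 > parent 37 at index 0, swap → [38, 37, 35, 29, 23, -27, 5, 0]

[38, 37, 35, 29, 23, -27, 5, 0]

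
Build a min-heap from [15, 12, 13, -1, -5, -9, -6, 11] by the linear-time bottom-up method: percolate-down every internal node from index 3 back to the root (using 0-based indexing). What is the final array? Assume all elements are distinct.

sift down from index 3: already satisfies heap property
sift down from index 2:
  13 vs smaller child -9 at index 5, swap → [15, 12, -9, -1, -5, 13, -6, 11]
sift down from index 1:
  12 vs smaller child -5 at index 4, swap → [15, -5, -9, -1, 12, 13, -6, 11]
sift down from index 0:
  15 vs smaller child -9 at index 2, swap → [-9, -5, 15, -1, 12, 13, -6, 11]
  15 vs smaller child -6 at index 6, swap → [-9, -5, -6, -1, 12, 13, 15, 11]

[-9, -5, -6, -1, 12, 13, 15, 11]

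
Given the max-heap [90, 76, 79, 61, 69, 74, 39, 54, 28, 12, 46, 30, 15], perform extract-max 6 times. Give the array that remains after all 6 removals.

[54, 46, 39, 28, 12, 30, 15]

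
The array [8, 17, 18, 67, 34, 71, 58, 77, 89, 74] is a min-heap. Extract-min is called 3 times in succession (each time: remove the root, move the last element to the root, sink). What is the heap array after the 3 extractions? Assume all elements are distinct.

[34, 67, 58, 77, 74, 71, 89]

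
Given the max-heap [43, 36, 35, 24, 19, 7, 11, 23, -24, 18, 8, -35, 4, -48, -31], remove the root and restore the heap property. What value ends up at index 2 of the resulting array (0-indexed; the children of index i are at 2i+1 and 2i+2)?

remove root 43; move last element -31 to root → [-31, 36, 35, 24, 19, 7, 11, 23, -24, 18, 8, -35, 4, -48]
-31 vs larger child 36 at index 1, swap → [36, -31, 35, 24, 19, 7, 11, 23, -24, 18, 8, -35, 4, -48]
-31 vs larger child 24 at index 3, swap → [36, 24, 35, -31, 19, 7, 11, 23, -24, 18, 8, -35, 4, -48]
-31 vs larger child 23 at index 7, swap → [36, 24, 35, 23, 19, 7, 11, -31, -24, 18, 8, -35, 4, -48]
resulting array: [36, 24, 35, 23, 19, 7, 11, -31, -24, 18, 8, -35, 4, -48]

35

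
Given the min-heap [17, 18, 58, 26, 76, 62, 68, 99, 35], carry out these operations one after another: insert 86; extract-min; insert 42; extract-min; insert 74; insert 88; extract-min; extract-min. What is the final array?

[42, 74, 58, 76, 88, 62, 68, 99, 86]

insert 86:
  append 86 at index 9 → [17, 18, 58, 26, 76, 62, 68, 99, 35, 86] (no swap needed)
extract-min → returns 17:
  remove root 17; move last element 86 to root → [86, 18, 58, 26, 76, 62, 68, 99, 35]
  86 vs smaller child 18 at index 1, swap → [18, 86, 58, 26, 76, 62, 68, 99, 35]
  86 vs smaller child 26 at index 3, swap → [18, 26, 58, 86, 76, 62, 68, 99, 35]
  86 vs smaller child 35 at index 8, swap → [18, 26, 58, 35, 76, 62, 68, 99, 86]
insert 42:
  append 42 at index 9 → [18, 26, 58, 35, 76, 62, 68, 99, 86, 42]
  42 < parent 76 at index 4, swap → [18, 26, 58, 35, 42, 62, 68, 99, 86, 76]
extract-min → returns 18:
  remove root 18; move last element 76 to root → [76, 26, 58, 35, 42, 62, 68, 99, 86]
  76 vs smaller child 26 at index 1, swap → [26, 76, 58, 35, 42, 62, 68, 99, 86]
  76 vs smaller child 35 at index 3, swap → [26, 35, 58, 76, 42, 62, 68, 99, 86]
insert 74:
  append 74 at index 9 → [26, 35, 58, 76, 42, 62, 68, 99, 86, 74] (no swap needed)
insert 88:
  append 88 at index 10 → [26, 35, 58, 76, 42, 62, 68, 99, 86, 74, 88] (no swap needed)
extract-min → returns 26:
  remove root 26; move last element 88 to root → [88, 35, 58, 76, 42, 62, 68, 99, 86, 74]
  88 vs smaller child 35 at index 1, swap → [35, 88, 58, 76, 42, 62, 68, 99, 86, 74]
  88 vs smaller child 42 at index 4, swap → [35, 42, 58, 76, 88, 62, 68, 99, 86, 74]
  88 vs only child 74 at index 9, swap → [35, 42, 58, 76, 74, 62, 68, 99, 86, 88]
extract-min → returns 35:
  remove root 35; move last element 88 to root → [88, 42, 58, 76, 74, 62, 68, 99, 86]
  88 vs smaller child 42 at index 1, swap → [42, 88, 58, 76, 74, 62, 68, 99, 86]
  88 vs smaller child 74 at index 4, swap → [42, 74, 58, 76, 88, 62, 68, 99, 86]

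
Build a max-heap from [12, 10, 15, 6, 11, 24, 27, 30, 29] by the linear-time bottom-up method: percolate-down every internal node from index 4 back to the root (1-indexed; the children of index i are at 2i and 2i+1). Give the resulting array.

[30, 29, 27, 12, 11, 24, 15, 6, 10]

sift down from index 4:
  6 vs larger child 30 at index 8, swap → [12, 10, 15, 30, 11, 24, 27, 6, 29]
sift down from index 3:
  15 vs larger child 27 at index 7, swap → [12, 10, 27, 30, 11, 24, 15, 6, 29]
sift down from index 2:
  10 vs larger child 30 at index 4, swap → [12, 30, 27, 10, 11, 24, 15, 6, 29]
  10 vs larger child 29 at index 9, swap → [12, 30, 27, 29, 11, 24, 15, 6, 10]
sift down from index 1:
  12 vs larger child 30 at index 2, swap → [30, 12, 27, 29, 11, 24, 15, 6, 10]
  12 vs larger child 29 at index 4, swap → [30, 29, 27, 12, 11, 24, 15, 6, 10]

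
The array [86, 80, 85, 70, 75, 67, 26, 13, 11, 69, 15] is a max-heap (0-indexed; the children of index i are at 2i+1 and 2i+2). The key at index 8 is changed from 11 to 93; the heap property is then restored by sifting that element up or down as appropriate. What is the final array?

set index 8 from 11 to 93 → [86, 80, 85, 70, 75, 67, 26, 13, 93, 69, 15]
93 > parent 70 at index 3, swap → [86, 80, 85, 93, 75, 67, 26, 13, 70, 69, 15]
93 > parent 80 at index 1, swap → [86, 93, 85, 80, 75, 67, 26, 13, 70, 69, 15]
93 > parent 86 at index 0, swap → [93, 86, 85, 80, 75, 67, 26, 13, 70, 69, 15]

[93, 86, 85, 80, 75, 67, 26, 13, 70, 69, 15]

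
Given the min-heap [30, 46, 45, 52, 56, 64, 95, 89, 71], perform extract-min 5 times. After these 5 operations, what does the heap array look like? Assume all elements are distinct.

[64, 71, 95, 89]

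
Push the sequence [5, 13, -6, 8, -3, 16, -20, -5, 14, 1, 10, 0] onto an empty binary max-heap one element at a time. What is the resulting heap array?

[16, 14, 13, 8, 10, 0, -20, -5, 5, -3, 1, -6]

Insert 5:
  append 5 at index 0 → [5] (no swap needed)
Insert 13:
  append 13 at index 1 → [5, 13]
  13 > parent 5 at index 0, swap → [13, 5]
Insert -6:
  append -6 at index 2 → [13, 5, -6] (no swap needed)
Insert 8:
  append 8 at index 3 → [13, 5, -6, 8]
  8 > parent 5 at index 1, swap → [13, 8, -6, 5]
Insert -3:
  append -3 at index 4 → [13, 8, -6, 5, -3] (no swap needed)
Insert 16:
  append 16 at index 5 → [13, 8, -6, 5, -3, 16]
  16 > parent -6 at index 2, swap → [13, 8, 16, 5, -3, -6]
  16 > parent 13 at index 0, swap → [16, 8, 13, 5, -3, -6]
Insert -20:
  append -20 at index 6 → [16, 8, 13, 5, -3, -6, -20] (no swap needed)
Insert -5:
  append -5 at index 7 → [16, 8, 13, 5, -3, -6, -20, -5] (no swap needed)
Insert 14:
  append 14 at index 8 → [16, 8, 13, 5, -3, -6, -20, -5, 14]
  14 > parent 5 at index 3, swap → [16, 8, 13, 14, -3, -6, -20, -5, 5]
  14 > parent 8 at index 1, swap → [16, 14, 13, 8, -3, -6, -20, -5, 5]
Insert 1:
  append 1 at index 9 → [16, 14, 13, 8, -3, -6, -20, -5, 5, 1]
  1 > parent -3 at index 4, swap → [16, 14, 13, 8, 1, -6, -20, -5, 5, -3]
Insert 10:
  append 10 at index 10 → [16, 14, 13, 8, 1, -6, -20, -5, 5, -3, 10]
  10 > parent 1 at index 4, swap → [16, 14, 13, 8, 10, -6, -20, -5, 5, -3, 1]
Insert 0:
  append 0 at index 11 → [16, 14, 13, 8, 10, -6, -20, -5, 5, -3, 1, 0]
  0 > parent -6 at index 5, swap → [16, 14, 13, 8, 10, 0, -20, -5, 5, -3, 1, -6]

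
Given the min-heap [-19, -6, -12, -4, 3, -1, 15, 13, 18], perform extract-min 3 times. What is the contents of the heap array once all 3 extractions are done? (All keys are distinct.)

[-4, 3, -1, 13, 15, 18]

extract-min #1 returns -19:
  remove root -19; move last element 18 to root → [18, -6, -12, -4, 3, -1, 15, 13]
  18 vs smaller child -12 at index 2, swap → [-12, -6, 18, -4, 3, -1, 15, 13]
  18 vs smaller child -1 at index 5, swap → [-12, -6, -1, -4, 3, 18, 15, 13]
extract-min #2 returns -12:
  remove root -12; move last element 13 to root → [13, -6, -1, -4, 3, 18, 15]
  13 vs smaller child -6 at index 1, swap → [-6, 13, -1, -4, 3, 18, 15]
  13 vs smaller child -4 at index 3, swap → [-6, -4, -1, 13, 3, 18, 15]
extract-min #3 returns -6:
  remove root -6; move last element 15 to root → [15, -4, -1, 13, 3, 18]
  15 vs smaller child -4 at index 1, swap → [-4, 15, -1, 13, 3, 18]
  15 vs smaller child 3 at index 4, swap → [-4, 3, -1, 13, 15, 18]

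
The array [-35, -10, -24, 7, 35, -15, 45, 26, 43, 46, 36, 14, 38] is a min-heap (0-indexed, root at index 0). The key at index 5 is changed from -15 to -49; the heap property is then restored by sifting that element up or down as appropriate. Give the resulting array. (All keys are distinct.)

set index 5 from -15 to -49 → [-35, -10, -24, 7, 35, -49, 45, 26, 43, 46, 36, 14, 38]
-49 < parent -24 at index 2, swap → [-35, -10, -49, 7, 35, -24, 45, 26, 43, 46, 36, 14, 38]
-49 < parent -35 at index 0, swap → [-49, -10, -35, 7, 35, -24, 45, 26, 43, 46, 36, 14, 38]

[-49, -10, -35, 7, 35, -24, 45, 26, 43, 46, 36, 14, 38]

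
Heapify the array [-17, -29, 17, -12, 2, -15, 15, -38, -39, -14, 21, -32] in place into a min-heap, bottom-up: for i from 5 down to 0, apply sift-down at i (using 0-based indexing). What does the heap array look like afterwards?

sift down from index 5:
  -15 vs only child -32 at index 11, swap → [-17, -29, 17, -12, 2, -32, 15, -38, -39, -14, 21, -15]
sift down from index 4:
  2 vs smaller child -14 at index 9, swap → [-17, -29, 17, -12, -14, -32, 15, -38, -39, 2, 21, -15]
sift down from index 3:
  -12 vs smaller child -39 at index 8, swap → [-17, -29, 17, -39, -14, -32, 15, -38, -12, 2, 21, -15]
sift down from index 2:
  17 vs smaller child -32 at index 5, swap → [-17, -29, -32, -39, -14, 17, 15, -38, -12, 2, 21, -15]
  17 vs only child -15 at index 11, swap → [-17, -29, -32, -39, -14, -15, 15, -38, -12, 2, 21, 17]
sift down from index 1:
  -29 vs smaller child -39 at index 3, swap → [-17, -39, -32, -29, -14, -15, 15, -38, -12, 2, 21, 17]
  -29 vs smaller child -38 at index 7, swap → [-17, -39, -32, -38, -14, -15, 15, -29, -12, 2, 21, 17]
sift down from index 0:
  -17 vs smaller child -39 at index 1, swap → [-39, -17, -32, -38, -14, -15, 15, -29, -12, 2, 21, 17]
  -17 vs smaller child -38 at index 3, swap → [-39, -38, -32, -17, -14, -15, 15, -29, -12, 2, 21, 17]
  -17 vs smaller child -29 at index 7, swap → [-39, -38, -32, -29, -14, -15, 15, -17, -12, 2, 21, 17]

[-39, -38, -32, -29, -14, -15, 15, -17, -12, 2, 21, 17]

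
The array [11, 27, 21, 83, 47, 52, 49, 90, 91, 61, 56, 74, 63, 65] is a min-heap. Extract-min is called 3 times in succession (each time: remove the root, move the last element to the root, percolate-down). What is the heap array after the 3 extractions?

[47, 56, 49, 83, 61, 52, 65, 90, 91, 74, 63]

extract-min #1 returns 11:
  remove root 11; move last element 65 to root → [65, 27, 21, 83, 47, 52, 49, 90, 91, 61, 56, 74, 63]
  65 vs smaller child 21 at index 2, swap → [21, 27, 65, 83, 47, 52, 49, 90, 91, 61, 56, 74, 63]
  65 vs smaller child 49 at index 6, swap → [21, 27, 49, 83, 47, 52, 65, 90, 91, 61, 56, 74, 63]
extract-min #2 returns 21:
  remove root 21; move last element 63 to root → [63, 27, 49, 83, 47, 52, 65, 90, 91, 61, 56, 74]
  63 vs smaller child 27 at index 1, swap → [27, 63, 49, 83, 47, 52, 65, 90, 91, 61, 56, 74]
  63 vs smaller child 47 at index 4, swap → [27, 47, 49, 83, 63, 52, 65, 90, 91, 61, 56, 74]
  63 vs smaller child 56 at index 10, swap → [27, 47, 49, 83, 56, 52, 65, 90, 91, 61, 63, 74]
extract-min #3 returns 27:
  remove root 27; move last element 74 to root → [74, 47, 49, 83, 56, 52, 65, 90, 91, 61, 63]
  74 vs smaller child 47 at index 1, swap → [47, 74, 49, 83, 56, 52, 65, 90, 91, 61, 63]
  74 vs smaller child 56 at index 4, swap → [47, 56, 49, 83, 74, 52, 65, 90, 91, 61, 63]
  74 vs smaller child 61 at index 9, swap → [47, 56, 49, 83, 61, 52, 65, 90, 91, 74, 63]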